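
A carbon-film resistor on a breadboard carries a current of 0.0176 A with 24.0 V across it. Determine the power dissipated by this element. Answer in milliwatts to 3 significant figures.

With V and I both given, power follows immediately from P = V I.
P = 24.0 V × 0.01760 A = 0.4224 W

422 mW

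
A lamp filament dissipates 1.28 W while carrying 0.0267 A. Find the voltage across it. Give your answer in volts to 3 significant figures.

47.9 V

Rearranging the power relation for the two known quantities gives V = P / I.
V = 1.28 / 0.02670 = 47.94 V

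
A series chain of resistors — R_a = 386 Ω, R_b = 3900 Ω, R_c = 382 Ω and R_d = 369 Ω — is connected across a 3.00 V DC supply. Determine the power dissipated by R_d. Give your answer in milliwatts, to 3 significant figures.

The current is common to all series resistors; compute it, then apply P = I²R for the target.
R_total = 386 + 3900 + 382 + 369 = 5037 Ω
I = V / R_total = 3.00 / 5037 = 0.0005956 A
P_R_d = I² × R_d = (0.0005956)² × 369 = 0.0001309 W

0.131 mW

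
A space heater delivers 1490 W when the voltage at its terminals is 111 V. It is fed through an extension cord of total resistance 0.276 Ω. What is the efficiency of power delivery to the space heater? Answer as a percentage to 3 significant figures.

I = P / V = 1490 / 111 = 13.42 A through the extension cord.
P_line = I² R_line = (13.42)² × 0.276 = 49.73 W
P_source = P_load + P_line = 1490 + 49.73 = 1540 W
η = P_load / P_source = 1490 / 1540 = 0.9677

96.8 %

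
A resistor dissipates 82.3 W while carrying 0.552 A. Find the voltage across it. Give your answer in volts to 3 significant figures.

149 V

The two known quantities fix the third via V = P / I.
V = 82.3 / 0.5520 = 149.1 V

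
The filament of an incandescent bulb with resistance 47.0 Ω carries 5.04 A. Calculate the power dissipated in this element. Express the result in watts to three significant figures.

1190 W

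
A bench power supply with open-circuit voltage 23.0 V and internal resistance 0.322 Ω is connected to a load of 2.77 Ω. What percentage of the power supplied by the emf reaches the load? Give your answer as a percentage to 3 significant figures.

Both r and R carry the same current, so the power split is just the resistance split: η = R/(R+r).
η = R / (R + r) = 2.77 / (2.77 + 0.322) = 0.8959

89.6 %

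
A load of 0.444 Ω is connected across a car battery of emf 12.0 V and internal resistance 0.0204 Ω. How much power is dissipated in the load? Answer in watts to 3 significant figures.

296 W

Find the circuit current first, then P = I²R for the load (series elements share I).
I = ε / (r + R) = 12.0 / (0.0204 + 0.444) = 25.84 A
P_load = I² R = (25.84)² × 0.444 = 296.5 W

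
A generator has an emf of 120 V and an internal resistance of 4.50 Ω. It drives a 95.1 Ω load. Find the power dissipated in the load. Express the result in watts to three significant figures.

138 W

The internal resistance and the load are in series, so the same I flows through both; get I from ε/(r+R), then I²R for the load.
I = ε / (r + R) = 120 / (4.50 + 95.1) = 1.205 A
P_load = I² R = (1.205)² × 95.1 = 138.0 W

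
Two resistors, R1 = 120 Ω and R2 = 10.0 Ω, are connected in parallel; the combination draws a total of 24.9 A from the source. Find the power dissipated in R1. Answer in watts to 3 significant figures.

440 W

The branches share the same voltage, but only the total current is given — find V from the equivalent resistance first.
1/R_eq = 1/120 + 1/10.0 ⇒ R_eq = 9.231 Ω
V = I_total × R_eq = 24.90 × 9.231 = 229.8 V
P_R1 = V² / R1 = (229.8)² / 120 = 440.2 W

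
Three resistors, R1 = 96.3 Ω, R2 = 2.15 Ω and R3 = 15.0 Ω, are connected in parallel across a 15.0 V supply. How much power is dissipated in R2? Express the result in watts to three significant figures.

105 W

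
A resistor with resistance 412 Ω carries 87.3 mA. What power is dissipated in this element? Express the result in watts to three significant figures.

The current through and the resistance of the element are both given; use P = I²R.
P = (0.08730 A)² × 412 Ω = 3.140 W

3.14 W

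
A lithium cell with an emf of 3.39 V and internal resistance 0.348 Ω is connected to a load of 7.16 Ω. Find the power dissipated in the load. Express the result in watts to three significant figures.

The internal resistance and the load are in series, so the same I flows through both; get I from ε/(r+R), then I²R for the load.
I = ε / (r + R) = 3.39 / (0.348 + 7.16) = 0.4515 A
P_load = I² R = (0.4515)² × 7.16 = 1.460 W

1.46 W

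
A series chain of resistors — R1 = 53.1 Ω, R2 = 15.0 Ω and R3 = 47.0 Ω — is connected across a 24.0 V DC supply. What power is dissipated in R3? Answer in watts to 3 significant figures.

2.04 W

In a series string the same current flows through every resistor — find that current, then P = I²R for the one we want.
R_total = 53.1 + 15.0 + 47.0 = 115.1 Ω
I = V / R_total = 24.0 / 115.1 = 0.2085 A
P_R3 = I² × R3 = (0.2085)² × 47.0 = 2.043 W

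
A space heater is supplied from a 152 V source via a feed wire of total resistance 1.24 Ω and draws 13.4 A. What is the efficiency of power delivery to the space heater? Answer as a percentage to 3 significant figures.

89.1 %

The feed wire carries the full 13.4 A.
P_line = I² R_line = (13.40)² × 1.24 = 222.7 W
P_source = V I = 152 × 13.40 = 2037 W; P_load = 1814 W
η = P_load / P_source = 1814 / 2037 = 0.8907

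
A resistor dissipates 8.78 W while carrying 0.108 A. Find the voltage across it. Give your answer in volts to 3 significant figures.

81.3 V

Inverting the appropriate power form: V = P / I.
V = 8.78 / 0.1080 = 81.30 V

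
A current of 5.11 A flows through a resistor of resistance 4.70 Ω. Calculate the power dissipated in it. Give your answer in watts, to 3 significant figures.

Current and resistance are given, so P = I²R is the direct form.
P = (5.110 A)² × 4.70 Ω = 122.7 W

123 W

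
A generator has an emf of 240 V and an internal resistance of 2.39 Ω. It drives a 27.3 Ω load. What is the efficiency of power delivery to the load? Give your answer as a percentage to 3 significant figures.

Both r and R carry the same current, so the power split is just the resistance split: η = R/(R+r).
η = R / (R + r) = 27.3 / (27.3 + 2.39) = 0.9195

92.0 %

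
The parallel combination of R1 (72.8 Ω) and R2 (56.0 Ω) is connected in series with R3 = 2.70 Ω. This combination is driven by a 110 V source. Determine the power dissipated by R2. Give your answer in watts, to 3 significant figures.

Combine R1 and R2 into their parallel equivalent first, reducing the network to two series resistors.
R_p = (72.8×56.0)/(72.8+56.0) = 31.65 Ω
R_total = R_p + 2.70 = 31.65 + 2.70 = 34.35 Ω
I = V / R_total = 110 / 34.35 = 3.202 A
Voltage across the parallel pair: V_p = I × R_p = 3.202 × 31.65 = 101.4 V
Use P = V²/R for R2 with V = V_p.
P_R2 = (101.4)² / 56.0 = 183.4 W

183 W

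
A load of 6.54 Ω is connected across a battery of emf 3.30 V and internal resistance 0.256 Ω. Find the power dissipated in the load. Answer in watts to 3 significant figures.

1.54 W

Find the circuit current first, then P = I²R for the load (series elements share I).
I = ε / (r + R) = 3.30 / (0.256 + 6.54) = 0.4856 A
P_load = I² R = (0.4856)² × 6.54 = 1.542 W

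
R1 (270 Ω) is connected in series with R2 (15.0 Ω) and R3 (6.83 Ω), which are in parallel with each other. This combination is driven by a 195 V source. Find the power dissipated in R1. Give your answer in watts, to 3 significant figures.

First combine the parallel branches into one equivalent R_p, then R1 + R_p is a series pair.
R_p = (15.0×6.83)/(15.0+6.83) = 4.693 Ω
R_total = 270 + 4.693 = 274.7 Ω
I = V / R_total = 195 / 274.7 = 0.7099 A
All the current flows through R1; use P = I²R.
P_R1 = (0.7099)² × 270 = 136.1 W

136 W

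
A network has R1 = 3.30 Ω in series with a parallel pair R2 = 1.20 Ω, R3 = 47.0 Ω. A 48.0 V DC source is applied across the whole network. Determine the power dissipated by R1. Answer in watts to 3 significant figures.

Replace R2 and R3 with their parallel equivalent so the circuit becomes R1 in series with R_p.
R_p = (1.20×47.0)/(1.20+47.0) = 1.170 Ω
R_total = 3.30 + 1.170 = 4.470 Ω
I = V / R_total = 48.0 / 4.470 = 10.74 A
R1 is in the main series path, so its power is I²R1.
P_R1 = (10.74)² × 3.30 = 380.5 W

381 W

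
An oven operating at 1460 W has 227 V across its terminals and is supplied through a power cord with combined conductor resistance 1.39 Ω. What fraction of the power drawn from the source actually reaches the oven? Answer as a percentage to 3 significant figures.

I = P / V = 1460 / 227 = 6.432 A through the power cord.
P_line = I² R_line = (6.432)² × 1.39 = 57.50 W
P_source = P_load + P_line = 1460 + 57.50 = 1518 W
η = P_load / P_source = 1460 / 1518 = 0.9621

96.2 %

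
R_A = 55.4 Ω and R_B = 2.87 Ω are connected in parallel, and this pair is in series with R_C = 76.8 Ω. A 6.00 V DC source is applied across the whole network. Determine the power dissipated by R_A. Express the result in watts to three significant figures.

Collapse the R_A‖R_B pair into one equivalent R_p; then R_p and R_C form a series string.
R_p = (55.4×2.87)/(55.4+2.87) = 2.729 Ω
R_total = R_p + 76.8 = 2.729 + 76.8 = 79.53 Ω
I = V / R_total = 6.00 / 79.53 = 0.07544 A
Voltage across the parallel pair: V_p = I × R_p = 0.07544 × 2.729 = 0.2059 V
R_A sits across V_p; its power is V_p²/R.
P_R_A = (0.2059)² / 55.4 = 0.0007650 W

0.000765 W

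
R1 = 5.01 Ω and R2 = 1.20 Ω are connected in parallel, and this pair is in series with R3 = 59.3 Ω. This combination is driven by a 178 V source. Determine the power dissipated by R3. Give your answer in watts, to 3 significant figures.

517 W

Reduce the parallel combination to a single R_p; the circuit then becomes R_p in series with the remaining resistor.
R_p = (5.01×1.20)/(5.01+1.20) = 0.9681 Ω
R_total = R_p + 59.3 = 0.9681 + 59.3 = 60.27 Ω
I = V / R_total = 178 / 60.27 = 2.953 A
All the supply current flows through R3; use P = I²R3.
P_R3 = (2.953)² × 59.3 = 517.3 W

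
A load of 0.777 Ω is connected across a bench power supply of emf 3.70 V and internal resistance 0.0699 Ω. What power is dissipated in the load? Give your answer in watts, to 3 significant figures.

Load and internal resistance form a series loop — compute the loop current, then the load power via I²R.
I = ε / (r + R) = 3.70 / (0.0699 + 0.777) = 4.369 A
P_load = I² R = (4.369)² × 0.777 = 14.83 W

14.8 W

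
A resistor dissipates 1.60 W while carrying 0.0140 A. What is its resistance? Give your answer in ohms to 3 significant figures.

The two known quantities fix the third via R = P / I².
R = 1.60 / (0.01400)² = 8163 Ω

8160 Ω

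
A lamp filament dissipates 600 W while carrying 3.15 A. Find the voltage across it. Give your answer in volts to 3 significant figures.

190 V

Inverting the appropriate power form: V = P / I.
V = 600 / 3.150 = 190.5 V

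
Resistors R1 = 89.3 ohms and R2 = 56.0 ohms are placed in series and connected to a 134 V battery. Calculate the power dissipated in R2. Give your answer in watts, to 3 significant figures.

47.6 W

Every series element carries the same I. Get I from the total resistance, then P = I² × R2.
R_total = 89.3 + 56.0 = 145.3 Ω
I = V / R_total = 134 / 145.3 = 0.9222 A
P_R2 = I² × R2 = (0.9222)² × 56.0 = 47.63 W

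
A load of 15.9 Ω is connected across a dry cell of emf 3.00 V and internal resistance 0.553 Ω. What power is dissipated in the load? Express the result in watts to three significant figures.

0.529 W

Load and internal resistance form a series loop — compute the loop current, then the load power via I²R.
I = ε / (r + R) = 3.00 / (0.553 + 15.9) = 0.1823 A
P_load = I² R = (0.1823)² × 15.9 = 0.5286 W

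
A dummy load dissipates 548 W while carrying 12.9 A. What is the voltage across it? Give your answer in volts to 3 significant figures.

42.5 V

Inverting the appropriate power form: V = P / I.
V = 548 / 12.90 = 42.48 V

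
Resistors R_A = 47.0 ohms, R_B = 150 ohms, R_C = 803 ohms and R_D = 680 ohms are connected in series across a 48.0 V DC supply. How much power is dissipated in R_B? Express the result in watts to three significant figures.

0.122 W

Since the resistors are in series they all carry the loop current I = V/R_total; the power in any one is I²R.
R_total = 47.0 + 150 + 803 + 680 = 1680 Ω
I = V / R_total = 48.0 / 1680 = 0.02857 A
P_R_B = I² × R_B = (0.02857)² × 150 = 0.1224 W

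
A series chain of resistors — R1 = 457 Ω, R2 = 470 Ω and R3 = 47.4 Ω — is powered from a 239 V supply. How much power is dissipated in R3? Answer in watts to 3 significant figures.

Every series element carries the same I. Get I from the total resistance, then P = I² × R3.
R_total = 457 + 470 + 47.4 = 974.4 Ω
I = V / R_total = 239 / 974.4 = 0.2453 A
P_R3 = I² × R3 = (0.2453)² × 47.4 = 2.852 W

2.85 W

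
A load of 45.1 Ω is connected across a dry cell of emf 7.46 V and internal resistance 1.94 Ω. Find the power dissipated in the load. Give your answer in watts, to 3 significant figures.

Load and internal resistance form a series loop — compute the loop current, then the load power via I²R.
I = ε / (r + R) = 7.46 / (1.94 + 45.1) = 0.1586 A
P_load = I² R = (0.1586)² × 45.1 = 1.134 W

1.13 W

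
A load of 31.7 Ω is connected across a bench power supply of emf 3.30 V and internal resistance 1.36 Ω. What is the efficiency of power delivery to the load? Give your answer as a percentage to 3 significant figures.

95.9 %

Both r and R carry the same current, so the power split is just the resistance split: η = R/(R+r).
η = R / (R + r) = 31.7 / (31.7 + 1.36) = 0.9589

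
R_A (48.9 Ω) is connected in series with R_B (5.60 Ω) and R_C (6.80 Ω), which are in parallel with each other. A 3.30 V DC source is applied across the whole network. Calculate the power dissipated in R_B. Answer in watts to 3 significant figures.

Replace R_B and R_C with their parallel equivalent so the circuit becomes R_A in series with R_p.
R_p = (5.60×6.80)/(5.60+6.80) = 3.071 Ω
R_total = 48.9 + 3.071 = 51.97 Ω
I = V / R_total = 3.30 / 51.97 = 0.06350 A
Voltage across the parallel pair: V_p = I × R_p = 0.06350 × 3.071 = 0.1950 V
R_B sees V_p directly, so P = V_p² / R_B.
P_R_B = (0.1950)² / 5.60 = 0.006790 W

0.00679 W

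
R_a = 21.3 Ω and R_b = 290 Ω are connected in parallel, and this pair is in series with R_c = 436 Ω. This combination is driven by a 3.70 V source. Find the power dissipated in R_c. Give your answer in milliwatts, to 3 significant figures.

28.7 mW

Reduce the parallel combination to a single R_p; the circuit then becomes R_p in series with the remaining resistor.
R_p = (21.3×290)/(21.3+290) = 19.84 Ω
R_total = R_p + 436 = 19.84 + 436 = 455.8 Ω
I = V / R_total = 3.70 / 455.8 = 0.008117 A
All the supply current flows through R_c; use P = I²R_c.
P_R_c = (0.008117)² × 436 = 0.02873 W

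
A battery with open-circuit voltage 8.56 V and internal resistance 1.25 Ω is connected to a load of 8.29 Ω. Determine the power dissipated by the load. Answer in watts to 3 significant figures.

6.67 W

With r and R in series, I = ε/(r+R); the load dissipates I²R.
I = ε / (r + R) = 8.56 / (1.25 + 8.29) = 0.8973 A
P_load = I² R = (0.8973)² × 8.29 = 6.674 W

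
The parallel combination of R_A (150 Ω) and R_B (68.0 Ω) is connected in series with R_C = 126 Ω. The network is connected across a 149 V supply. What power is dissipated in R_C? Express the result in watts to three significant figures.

93.7 W

Combine R_A and R_B into their parallel equivalent first, reducing the network to two series resistors.
R_p = (150×68.0)/(150+68.0) = 46.79 Ω
R_total = R_p + 126 = 46.79 + 126 = 172.8 Ω
I = V / R_total = 149 / 172.8 = 0.8623 A
R_C carries the full series current, so P = I²R.
P_R_C = (0.8623)² × 126 = 93.69 W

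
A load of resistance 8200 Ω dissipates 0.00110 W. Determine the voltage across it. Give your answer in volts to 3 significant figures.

From P = V I = I²R = V²/R, with the two given quantities we get V = √(P R).
V = √(0.00110 × 8200) = 3.003 V

3.00 V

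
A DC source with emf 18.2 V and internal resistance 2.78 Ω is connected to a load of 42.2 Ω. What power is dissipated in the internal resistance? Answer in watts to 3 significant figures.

The internal resistance carries the same current as the load; P_int = I²r.
I = ε / (r + R) = 18.2 / (2.78 + 42.2) = 0.4046 A
P_int = I² r = (0.4046)² × 2.78 = 0.4551 W

0.455 W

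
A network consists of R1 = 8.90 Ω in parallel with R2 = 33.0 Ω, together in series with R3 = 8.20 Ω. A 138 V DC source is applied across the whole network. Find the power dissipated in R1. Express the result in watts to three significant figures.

Combine R1 and R2 into their parallel equivalent first, reducing the network to two series resistors.
R_p = (8.90×33.0)/(8.90+33.0) = 7.010 Ω
R_total = R_p + 8.20 = 7.010 + 8.20 = 15.21 Ω
I = V / R_total = 138 / 15.21 = 9.073 A
Voltage across the parallel pair: V_p = I × R_p = 9.073 × 7.010 = 63.60 V
Use P = V²/R for R1 with V = V_p.
P_R1 = (63.60)² / 8.90 = 454.5 W

454 W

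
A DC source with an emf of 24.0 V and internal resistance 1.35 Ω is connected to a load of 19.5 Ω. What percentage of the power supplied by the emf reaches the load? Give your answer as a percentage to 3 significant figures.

93.5 %

The source delivers εI, of which I²R reaches the load and I²r is lost; since I is common, η = R/(R+r).
η = R / (R + r) = 19.5 / (19.5 + 1.35) = 0.9353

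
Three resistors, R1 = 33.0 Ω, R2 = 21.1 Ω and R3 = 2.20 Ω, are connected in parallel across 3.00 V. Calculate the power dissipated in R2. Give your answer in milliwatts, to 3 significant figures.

Every branch has 3.00 V across it, so for R2 the power is simply V²/R.
P_R2 = V² / R2 = (3.00)² / 21.1 Ω = 0.4265 W

427 mW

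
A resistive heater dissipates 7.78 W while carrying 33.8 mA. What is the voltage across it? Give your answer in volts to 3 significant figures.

230 V

Rearranging the power relation for the two known quantities gives V = P / I.
V = 7.78 / 0.03380 = 230.2 V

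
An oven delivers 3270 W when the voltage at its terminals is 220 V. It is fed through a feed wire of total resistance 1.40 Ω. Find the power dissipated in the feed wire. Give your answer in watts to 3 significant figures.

309 W

Line loss is just I²R for the cable — we know both I and R_line directly.
I = P / V = 3270 / 220 = 14.86 A through the feed wire.
P_line = I² R_line = (14.86)² × 1.40 = 309.3 W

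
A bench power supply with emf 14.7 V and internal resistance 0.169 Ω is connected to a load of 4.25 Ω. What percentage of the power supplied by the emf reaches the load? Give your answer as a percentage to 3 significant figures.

96.2 %

The source delivers εI, of which I²R reaches the load and I²r is lost; since I is common, η = R/(R+r).
η = R / (R + r) = 4.25 / (4.25 + 0.169) = 0.9618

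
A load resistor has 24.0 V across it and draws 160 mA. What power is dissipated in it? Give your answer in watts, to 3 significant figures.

3.84 W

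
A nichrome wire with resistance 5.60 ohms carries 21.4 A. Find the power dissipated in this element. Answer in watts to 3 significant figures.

2560 W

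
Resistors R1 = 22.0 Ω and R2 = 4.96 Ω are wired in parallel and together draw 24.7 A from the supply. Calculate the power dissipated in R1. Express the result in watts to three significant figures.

Only the total current is stated, so first find the parallel equivalent to get the voltage across the combination.
1/R_eq = 1/22.0 + 1/4.96 ⇒ R_eq = 4.047 Ω
V = I_total × R_eq = 24.70 × 4.047 = 99.97 V
P_R1 = V² / R1 = (99.97)² / 22.0 = 454.3 W

454 W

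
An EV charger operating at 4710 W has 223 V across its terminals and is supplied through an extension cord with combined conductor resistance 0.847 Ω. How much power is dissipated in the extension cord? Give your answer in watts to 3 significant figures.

378 W

Line loss is just I²R for the cable — we know both I and R_line directly.
I = P / V = 4710 / 223 = 21.12 A through the extension cord.
P_line = I² R_line = (21.12)² × 0.847 = 377.8 W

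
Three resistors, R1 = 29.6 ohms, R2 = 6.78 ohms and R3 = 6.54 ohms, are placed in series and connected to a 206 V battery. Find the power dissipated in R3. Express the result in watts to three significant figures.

In a series string the same current flows through every resistor — find that current, then P = I²R for the one we want.
R_total = 29.6 + 6.78 + 6.54 = 42.92 Ω
I = V / R_total = 206 / 42.92 = 4.800 A
P_R3 = I² × R3 = (4.800)² × 6.54 = 150.7 W

151 W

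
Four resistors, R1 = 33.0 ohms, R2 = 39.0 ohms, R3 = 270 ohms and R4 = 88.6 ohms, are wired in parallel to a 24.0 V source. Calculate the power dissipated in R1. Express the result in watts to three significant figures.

17.5 W

Each parallel branch sees the full supply voltage, so P = V²/R applies directly to the target branch.
P_R1 = V² / R1 = (24.0)² / 33.0 Ω = 17.45 W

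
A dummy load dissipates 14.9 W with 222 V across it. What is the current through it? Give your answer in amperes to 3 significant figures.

0.0671 A

Inverting the appropriate power form: I = P / V.
I = 14.9 / 222 = 0.06712 A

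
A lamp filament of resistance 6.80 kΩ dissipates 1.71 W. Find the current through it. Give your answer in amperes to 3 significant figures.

0.0159 A

Inverting the appropriate power form: I = √(P / R).
I = √(1.71 / 6800) = 0.01586 A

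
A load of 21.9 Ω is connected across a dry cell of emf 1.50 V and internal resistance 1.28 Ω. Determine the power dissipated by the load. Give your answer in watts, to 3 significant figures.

0.0917 W

With r and R in series, I = ε/(r+R); the load dissipates I²R.
I = ε / (r + R) = 1.50 / (1.28 + 21.9) = 0.06471 A
P_load = I² R = (0.06471)² × 21.9 = 0.09171 W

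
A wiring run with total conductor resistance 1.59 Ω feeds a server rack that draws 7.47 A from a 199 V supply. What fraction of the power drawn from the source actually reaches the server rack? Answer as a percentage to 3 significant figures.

The wiring run carries the full 7.47 A.
P_line = I² R_line = (7.470)² × 1.59 = 88.72 W
P_source = V I = 199 × 7.470 = 1487 W; P_load = 1398 W
η = P_load / P_source = 1398 / 1487 = 0.9403

94.0 %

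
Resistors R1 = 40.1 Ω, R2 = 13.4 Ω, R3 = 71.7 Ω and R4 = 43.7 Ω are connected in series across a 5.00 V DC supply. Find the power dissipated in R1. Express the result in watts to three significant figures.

In a series string the same current flows through every resistor — find that current, then P = I²R for the one we want.
R_total = 40.1 + 13.4 + 71.7 + 43.7 = 168.9 Ω
I = V / R_total = 5.00 / 168.9 = 0.02960 A
P_R1 = I² × R1 = (0.02960)² × 40.1 = 0.03514 W

0.0351 W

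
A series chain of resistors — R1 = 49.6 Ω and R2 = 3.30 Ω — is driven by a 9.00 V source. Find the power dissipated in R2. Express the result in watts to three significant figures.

Since the resistors are in series they all carry the loop current I = V/R_total; the power in any one is I²R.
R_total = 49.6 + 3.30 = 52.90 Ω
I = V / R_total = 9.00 / 52.90 = 0.1701 A
P_R2 = I² × R2 = (0.1701)² × 3.30 = 0.09552 W

0.0955 W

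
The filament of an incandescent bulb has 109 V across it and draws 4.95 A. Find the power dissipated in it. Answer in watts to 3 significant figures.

V and I are known directly — P = V I, no intermediate step needed.
P = 109 V × 4.950 A = 539.6 W

540 W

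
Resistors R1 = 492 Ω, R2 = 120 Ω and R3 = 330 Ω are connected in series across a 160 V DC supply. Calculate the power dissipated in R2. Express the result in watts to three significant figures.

3.46 W

Every series element carries the same I. Get I from the total resistance, then P = I² × R2.
R_total = 492 + 120 + 330 = 942.0 Ω
I = V / R_total = 160 / 942.0 = 0.1699 A
P_R2 = I² × R2 = (0.1699)² × 120 = 3.462 W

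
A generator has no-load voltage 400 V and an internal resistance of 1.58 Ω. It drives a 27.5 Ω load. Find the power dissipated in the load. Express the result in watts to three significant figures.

5200 W

With r and R in series, I = ε/(r+R); the load dissipates I²R.
I = ε / (r + R) = 400 / (1.58 + 27.5) = 13.76 A
P_load = I² R = (13.76)² × 27.5 = 5203 W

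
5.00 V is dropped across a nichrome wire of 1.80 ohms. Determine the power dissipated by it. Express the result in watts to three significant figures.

V and R are stated; P = V²/R avoids computing the current.
P = (5.00 V)² / 1.80 Ω = 13.89 W

13.9 W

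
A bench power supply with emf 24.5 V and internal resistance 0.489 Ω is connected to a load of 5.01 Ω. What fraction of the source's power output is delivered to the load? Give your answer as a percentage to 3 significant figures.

91.1 %

The source delivers εI, of which I²R reaches the load and I²r is lost; since I is common, η = R/(R+r).
η = R / (R + r) = 5.01 / (5.01 + 0.489) = 0.9111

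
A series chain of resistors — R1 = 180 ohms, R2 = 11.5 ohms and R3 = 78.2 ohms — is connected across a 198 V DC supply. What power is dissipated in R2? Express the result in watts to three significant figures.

The current is common to all series resistors; compute it, then apply P = I²R for the target.
R_total = 180 + 11.5 + 78.2 = 269.7 Ω
I = V / R_total = 198 / 269.7 = 0.7341 A
P_R2 = I² × R2 = (0.7341)² × 11.5 = 6.198 W

6.20 W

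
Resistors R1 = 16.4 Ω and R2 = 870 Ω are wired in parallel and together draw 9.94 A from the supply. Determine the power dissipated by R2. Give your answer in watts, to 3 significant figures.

Only the total current is stated, so first find the parallel equivalent to get the voltage across the combination.
1/R_eq = 1/16.4 + 1/870 ⇒ R_eq = 16.10 Ω
V = I_total × R_eq = 9.940 × 16.10 = 160.0 V
P_R2 = V² / R2 = (160.0)² / 870 = 29.43 W

29.4 W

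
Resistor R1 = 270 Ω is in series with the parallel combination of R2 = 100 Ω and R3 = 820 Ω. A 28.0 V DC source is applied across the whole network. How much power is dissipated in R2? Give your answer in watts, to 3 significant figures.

0.483 W

Reduce the parallel pair to R_p first; the network is then a simple series string.
R_p = (100×820)/(100+820) = 89.13 Ω
R_total = 270 + 89.13 = 359.1 Ω
I = V / R_total = 28.0 / 359.1 = 0.07797 A
Voltage across the parallel pair: V_p = I × R_p = 0.07797 × 89.13 = 6.949 V
R2 sees V_p directly, so P = V_p² / R2.
P_R2 = (6.949)² / 100 = 0.4829 W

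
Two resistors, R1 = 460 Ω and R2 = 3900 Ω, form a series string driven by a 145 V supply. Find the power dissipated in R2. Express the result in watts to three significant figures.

4.31 W

Since the resistors are in series they all carry the loop current I = V/R_total; the power in any one is I²R.
R_total = 460 + 3900 = 4360 Ω
I = V / R_total = 145 / 4360 = 0.03326 A
P_R2 = I² × R2 = (0.03326)² × 3900 = 4.313 W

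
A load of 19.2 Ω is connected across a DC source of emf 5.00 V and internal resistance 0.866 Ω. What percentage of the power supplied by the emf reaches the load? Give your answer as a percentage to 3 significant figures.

95.7 %

The source delivers εI, of which I²R reaches the load and I²r is lost; since I is common, η = R/(R+r).
η = R / (R + r) = 19.2 / (19.2 + 0.866) = 0.9568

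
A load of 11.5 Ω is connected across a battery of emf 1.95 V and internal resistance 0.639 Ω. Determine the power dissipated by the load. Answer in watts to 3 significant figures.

Load and internal resistance form a series loop — compute the loop current, then the load power via I²R.
I = ε / (r + R) = 1.95 / (0.639 + 11.5) = 0.1606 A
P_load = I² R = (0.1606)² × 11.5 = 0.2968 W

0.297 W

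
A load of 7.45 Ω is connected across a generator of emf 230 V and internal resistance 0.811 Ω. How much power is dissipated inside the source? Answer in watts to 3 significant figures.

r is in series with the load, so it carries the full circuit current — the loss in it is I²r.
I = ε / (r + R) = 230 / (0.811 + 7.45) = 27.84 A
P_int = I² r = (27.84)² × 0.811 = 628.7 W

629 W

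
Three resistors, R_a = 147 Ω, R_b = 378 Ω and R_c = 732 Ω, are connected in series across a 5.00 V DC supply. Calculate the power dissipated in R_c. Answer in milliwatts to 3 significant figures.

11.6 mW

Every series element carries the same I. Get I from the total resistance, then P = I² × R_c.
R_total = 147 + 378 + 732 = 1257 Ω
I = V / R_total = 5.00 / 1257 = 0.003978 A
P_R_c = I² × R_c = (0.003978)² × 732 = 0.01158 W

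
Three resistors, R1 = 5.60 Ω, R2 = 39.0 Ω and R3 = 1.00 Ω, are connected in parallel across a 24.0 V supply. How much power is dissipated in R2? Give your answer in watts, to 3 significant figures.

14.8 W

The supply voltage appears across each parallel branch — just use P = V²/R2.
P_R2 = V² / R2 = (24.0)² / 39.0 Ω = 14.77 W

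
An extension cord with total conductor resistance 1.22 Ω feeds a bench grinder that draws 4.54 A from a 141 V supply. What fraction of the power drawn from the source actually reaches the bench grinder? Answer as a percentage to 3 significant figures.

96.1 %

The extension cord carries the full 4.54 A.
P_line = I² R_line = (4.540)² × 1.22 = 25.15 W
P_source = V I = 141 × 4.540 = 640.1 W; P_load = 615.0 W
η = P_load / P_source = 615.0 / 640.1 = 0.9607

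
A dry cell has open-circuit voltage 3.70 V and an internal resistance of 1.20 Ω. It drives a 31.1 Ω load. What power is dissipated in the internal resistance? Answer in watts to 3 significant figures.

Internal loss is I²r, with I set by the total series resistance r+R.
I = ε / (r + R) = 3.70 / (1.20 + 31.1) = 0.1146 A
P_int = I² r = (0.1146)² × 1.20 = 0.01575 W

0.0157 W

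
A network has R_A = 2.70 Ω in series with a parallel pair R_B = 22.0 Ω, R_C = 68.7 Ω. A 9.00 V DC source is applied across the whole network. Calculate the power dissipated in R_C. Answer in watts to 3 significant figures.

Replace R_B and R_C with their parallel equivalent so the circuit becomes R_A in series with R_p.
R_p = (22.0×68.7)/(22.0+68.7) = 16.66 Ω
R_total = 2.70 + 16.66 = 19.36 Ω
I = V / R_total = 9.00 / 19.36 = 0.4648 A
Voltage across the parallel pair: V_p = I × R_p = 0.4648 × 16.66 = 7.745 V
R_C sees V_p directly, so P = V_p² / R_C.
P_R_C = (7.745)² / 68.7 = 0.8732 W

0.873 W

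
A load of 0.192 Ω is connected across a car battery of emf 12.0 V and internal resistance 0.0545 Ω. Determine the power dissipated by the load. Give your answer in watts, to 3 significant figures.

455 W

With r and R in series, I = ε/(r+R); the load dissipates I²R.
I = ε / (r + R) = 12.0 / (0.0545 + 0.192) = 48.68 A
P_load = I² R = (48.68)² × 0.192 = 455.0 W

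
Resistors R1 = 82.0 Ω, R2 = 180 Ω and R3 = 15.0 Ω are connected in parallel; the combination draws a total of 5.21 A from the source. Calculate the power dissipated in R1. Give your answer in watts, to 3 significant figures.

The branches share the same voltage, but only the total current is given — find V from the equivalent resistance first.
1/R_eq = 1/82.0 + 1/180 + 1/15.0 ⇒ R_eq = 11.85 Ω
V = I_total × R_eq = 5.210 × 11.85 = 61.72 V
P_R1 = V² / R1 = (61.72)² / 82.0 = 46.45 W

46.5 W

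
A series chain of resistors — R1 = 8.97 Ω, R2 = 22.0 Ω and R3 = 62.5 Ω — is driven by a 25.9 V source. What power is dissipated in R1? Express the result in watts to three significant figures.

Since the resistors are in series they all carry the loop current I = V/R_total; the power in any one is I²R.
R_total = 8.97 + 22.0 + 62.5 = 93.47 Ω
I = V / R_total = 25.9 / 93.47 = 0.2771 A
P_R1 = I² × R1 = (0.2771)² × 8.97 = 0.6887 W

0.689 W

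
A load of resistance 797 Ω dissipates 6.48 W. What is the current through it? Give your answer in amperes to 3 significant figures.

The two known quantities fix the third via I = √(P / R).
I = √(6.48 / 797) = 0.09017 A

0.0902 A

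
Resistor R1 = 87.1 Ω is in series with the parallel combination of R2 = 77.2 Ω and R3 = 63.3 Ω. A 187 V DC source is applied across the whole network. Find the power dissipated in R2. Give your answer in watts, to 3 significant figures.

36.9 W

Replace R2 and R3 with their parallel equivalent so the circuit becomes R1 in series with R_p.
R_p = (77.2×63.3)/(77.2+63.3) = 34.78 Ω
R_total = 87.1 + 34.78 = 121.9 Ω
I = V / R_total = 187 / 121.9 = 1.534 A
Voltage across the parallel pair: V_p = I × R_p = 1.534 × 34.78 = 53.36 V
R2 sees V_p directly, so P = V_p² / R2.
P_R2 = (53.36)² / 77.2 = 36.89 W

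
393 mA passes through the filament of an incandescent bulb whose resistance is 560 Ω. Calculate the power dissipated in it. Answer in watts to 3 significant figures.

86.5 W

Knowing I and R, the power is just I²R — no need to find V first.
P = (0.3930 A)² × 560 Ω = 86.49 W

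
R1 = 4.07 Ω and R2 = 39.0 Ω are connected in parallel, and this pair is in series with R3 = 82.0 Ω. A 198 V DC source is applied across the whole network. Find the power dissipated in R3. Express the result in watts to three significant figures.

438 W

Collapse the R1‖R2 pair into one equivalent R_p; then R_p and R3 form a series string.
R_p = (4.07×39.0)/(4.07+39.0) = 3.685 Ω
R_total = R_p + 82.0 = 3.685 + 82.0 = 85.69 Ω
I = V / R_total = 198 / 85.69 = 2.311 A
R3 is the series element, so its power is I²R.
P_R3 = (2.311)² × 82.0 = 437.9 W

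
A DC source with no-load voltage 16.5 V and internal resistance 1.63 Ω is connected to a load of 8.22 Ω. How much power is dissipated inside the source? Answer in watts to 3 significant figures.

4.57 W

The source's internal resistance is just another series element carrying I; its dissipation is I²r.
I = ε / (r + R) = 16.5 / (1.63 + 8.22) = 1.675 A
P_int = I² r = (1.675)² × 1.63 = 4.574 W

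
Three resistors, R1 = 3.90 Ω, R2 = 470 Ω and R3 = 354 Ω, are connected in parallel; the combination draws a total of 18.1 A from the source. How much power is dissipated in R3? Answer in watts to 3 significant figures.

13.5 W

The branches share the same voltage, but only the total current is given — find V from the equivalent resistance first.
1/R_eq = 1/3.90 + 1/470 + 1/354 ⇒ R_eq = 3.826 Ω
V = I_total × R_eq = 18.10 × 3.826 = 69.25 V
P_R3 = V² / R3 = (69.25)² / 354 = 13.55 W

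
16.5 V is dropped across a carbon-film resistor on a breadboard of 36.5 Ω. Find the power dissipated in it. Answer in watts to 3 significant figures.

Voltage and resistance are given, so P = V²/R is the one-step route.
P = (16.5 V)² / 36.5 Ω = 7.459 W

7.46 W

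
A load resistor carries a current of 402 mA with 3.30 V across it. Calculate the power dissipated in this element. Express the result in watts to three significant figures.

1.33 W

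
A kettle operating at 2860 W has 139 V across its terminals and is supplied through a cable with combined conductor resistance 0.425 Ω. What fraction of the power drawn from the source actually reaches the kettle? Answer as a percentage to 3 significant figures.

94.1 %

I = P / V = 2860 / 139 = 20.58 A through the cable.
P_line = I² R_line = (20.58)² × 0.425 = 179.9 W
P_source = P_load + P_line = 2860 + 179.9 = 3040 W
η = P_load / P_source = 2860 / 3040 = 0.9408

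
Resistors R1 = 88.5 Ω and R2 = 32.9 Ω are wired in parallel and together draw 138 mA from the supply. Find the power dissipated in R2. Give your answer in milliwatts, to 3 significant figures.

333 mW

Parallel branches share V, not I — compute V via R_eq, then use V²/R for the target branch.
1/R_eq = 1/88.5 + 1/32.9 ⇒ R_eq = 23.98 Ω
V = I_total × R_eq = 0.1380 × 23.98 = 3.310 V
P_R2 = V² / R2 = (3.310)² / 32.9 = 0.3330 W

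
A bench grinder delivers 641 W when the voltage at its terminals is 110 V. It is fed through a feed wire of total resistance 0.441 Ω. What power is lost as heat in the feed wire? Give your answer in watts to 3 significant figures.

15.0 W

The feed wire and load are in series, so the same current flows in both; the loss is I²R_line.
I = P / V = 641 / 110 = 5.827 A through the feed wire.
P_line = I² R_line = (5.827)² × 0.441 = 14.98 W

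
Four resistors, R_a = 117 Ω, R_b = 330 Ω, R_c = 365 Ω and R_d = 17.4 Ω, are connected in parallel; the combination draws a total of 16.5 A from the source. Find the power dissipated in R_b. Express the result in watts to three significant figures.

160 W

We need the common branch voltage; get it from I_total × R_eq, then P = V²/R for the branch.
1/R_eq = 1/117 + 1/330 + 1/365 + 1/17.4 ⇒ R_eq = 13.93 Ω
V = I_total × R_eq = 16.50 × 13.93 = 229.8 V
P_R_b = V² / R_b = (229.8)² / 330 = 160.1 W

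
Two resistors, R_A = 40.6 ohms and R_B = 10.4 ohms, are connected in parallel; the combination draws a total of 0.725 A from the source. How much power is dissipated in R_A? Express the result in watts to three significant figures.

We need the common branch voltage; get it from I_total × R_eq, then P = V²/R for the branch.
1/R_eq = 1/40.6 + 1/10.4 ⇒ R_eq = 8.279 Ω
V = I_total × R_eq = 0.7250 × 8.279 = 6.002 V
P_R_A = V² / R_A = (6.002)² / 40.6 = 0.8874 W

0.887 W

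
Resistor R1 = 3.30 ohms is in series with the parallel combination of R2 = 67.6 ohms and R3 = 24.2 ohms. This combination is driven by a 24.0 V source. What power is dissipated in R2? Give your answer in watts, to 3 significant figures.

Replace R2 and R3 with their parallel equivalent so the circuit becomes R1 in series with R_p.
R_p = (67.6×24.2)/(67.6+24.2) = 17.82 Ω
R_total = 3.30 + 17.82 = 21.12 Ω
I = V / R_total = 24.0 / 21.12 = 1.136 A
Voltage across the parallel pair: V_p = I × R_p = 1.136 × 17.82 = 20.25 V
R2 sees V_p directly, so P = V_p² / R2.
P_R2 = (20.25)² / 67.6 = 6.066 W

6.07 W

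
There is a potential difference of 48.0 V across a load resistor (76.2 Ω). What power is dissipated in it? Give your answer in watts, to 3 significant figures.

V and R are stated; P = V²/R avoids computing the current.
P = (48.0 V)² / 76.2 Ω = 30.24 W

30.2 W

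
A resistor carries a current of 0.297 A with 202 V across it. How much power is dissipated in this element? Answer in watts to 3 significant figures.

Since both terminal voltage and current are stated, P = V I gives the power in one step.
P = 202 V × 0.2970 A = 59.99 W

60.0 W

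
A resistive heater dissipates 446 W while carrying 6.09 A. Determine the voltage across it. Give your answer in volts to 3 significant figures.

Inverting the appropriate power form: V = P / I.
V = 446 / 6.090 = 73.23 V

73.2 V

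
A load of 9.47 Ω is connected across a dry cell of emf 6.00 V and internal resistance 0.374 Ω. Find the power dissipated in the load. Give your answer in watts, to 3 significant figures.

Find the circuit current first, then P = I²R for the load (series elements share I).
I = ε / (r + R) = 6.00 / (0.374 + 9.47) = 0.6095 A
P_load = I² R = (0.6095)² × 9.47 = 3.518 W

3.52 W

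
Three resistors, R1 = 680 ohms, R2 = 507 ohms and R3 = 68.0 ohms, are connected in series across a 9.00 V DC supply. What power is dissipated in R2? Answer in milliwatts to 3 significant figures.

26.1 mW

Since the resistors are in series they all carry the loop current I = V/R_total; the power in any one is I²R.
R_total = 680 + 507 + 68.0 = 1255 Ω
I = V / R_total = 9.00 / 1255 = 0.007171 A
P_R2 = I² × R2 = (0.007171)² × 507 = 0.02607 W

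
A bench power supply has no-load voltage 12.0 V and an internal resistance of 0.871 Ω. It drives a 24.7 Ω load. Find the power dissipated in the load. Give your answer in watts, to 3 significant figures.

With r and R in series, I = ε/(r+R); the load dissipates I²R.
I = ε / (r + R) = 12.0 / (0.871 + 24.7) = 0.4693 A
P_load = I² R = (0.4693)² × 24.7 = 5.440 W

5.44 W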